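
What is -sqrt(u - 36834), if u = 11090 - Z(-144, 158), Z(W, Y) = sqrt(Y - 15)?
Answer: -I*sqrt(25744 + sqrt(143)) ≈ -160.49*I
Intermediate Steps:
Z(W, Y) = sqrt(-15 + Y)
u = 11090 - sqrt(143) (u = 11090 - sqrt(-15 + 158) = 11090 - sqrt(143) ≈ 11078.)
-sqrt(u - 36834) = -sqrt((11090 - sqrt(143)) - 36834) = -sqrt(-25744 - sqrt(143))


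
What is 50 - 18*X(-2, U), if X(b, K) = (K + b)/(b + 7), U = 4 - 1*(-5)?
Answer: 124/5 ≈ 24.800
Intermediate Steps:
U = 9 (U = 4 + 5 = 9)
X(b, K) = (K + b)/(7 + b)
50 - 18*X(-2, U) = 50 - 18*(9 - 2)/(7 - 2) = 50 - 18*7/5 = 50 - 126/5 = 124/5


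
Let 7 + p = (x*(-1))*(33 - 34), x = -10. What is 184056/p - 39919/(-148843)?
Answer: -27394768585/2530331 ≈ -10827.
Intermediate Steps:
p = -17 (p = -7 + (-10*(-1))*(33 - 34) = -7 + 10*(-1) = -7 - 10 = -17)
184056/p - 39919/(-148843) = 184056/(-17) - 39919/(-148843) = 184056*(-1/17) - 39919*(-1/148843) = -184056/17 + 39919/148843 = -27394768585/2530331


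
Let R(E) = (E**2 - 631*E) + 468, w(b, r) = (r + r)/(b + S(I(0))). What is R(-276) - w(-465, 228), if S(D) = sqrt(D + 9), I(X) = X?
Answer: 19311676/77 ≈ 2.5080e+5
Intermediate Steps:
S(D) = sqrt(9 + D)
w(b, r) = 2*r/(3 + b) (w(b, r) = (r + r)/(b + sqrt(9 + 0)) = (2*r)/(b + sqrt(9)) = (2*r)/(b + 3) = (2*r)/(3 + b) = 2*r/(3 + b))
R(E) = 468 + E**2 - 631*E
R(-276) - w(-465, 228) = (468 + (-276)**2 - 631*(-276)) - 2*228/(3 - 465) = (468 + 76176 + 174156) - 2*228/(-462) = 250800 - 2*228*(-1)/462 = 250800 - 1*(-76/77) = 250800 + 76/77 = 19311676/77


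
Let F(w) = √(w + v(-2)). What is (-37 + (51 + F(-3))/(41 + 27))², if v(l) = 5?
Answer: (2465 - √2)²/4624 ≈ 1312.6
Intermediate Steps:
F(w) = √(5 + w) (F(w) = √(w + 5) = √(5 + w))
(-37 + (51 + F(-3))/(41 + 27))² = (-37 + (51 + √(5 - 3))/(41 + 27))² = (-37 + (51 + √2)/68)² = (-37 + (51 + √2)*(1/68))² = (-37 + (¾ + √2/68))² = (-145/4 + √2/68)²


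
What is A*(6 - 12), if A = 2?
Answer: -12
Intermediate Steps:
A*(6 - 12) = 2*(6 - 12) = 2*(-6) = -12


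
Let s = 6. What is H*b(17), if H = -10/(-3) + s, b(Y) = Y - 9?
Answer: 224/3 ≈ 74.667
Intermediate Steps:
b(Y) = -9 + Y
H = 28/3 (H = -10/(-3) + 6 = -10*(-1)/3 + 6 = -2*(-5/3) + 6 = 10/3 + 6 = 28/3 ≈ 9.3333)
H*b(17) = 28*(-9 + 17)/3 = (28/3)*8 = 224/3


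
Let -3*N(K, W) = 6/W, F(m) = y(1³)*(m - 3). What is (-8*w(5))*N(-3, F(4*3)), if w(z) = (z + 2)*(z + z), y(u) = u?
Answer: 1120/9 ≈ 124.44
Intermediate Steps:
w(z) = 2*z*(2 + z) (w(z) = (2 + z)*(2*z) = 2*z*(2 + z))
F(m) = -3 + m (F(m) = 1³*(m - 3) = 1*(-3 + m) = -3 + m)
N(K, W) = -2/W
(-8*w(5))*N(-3, F(4*3)) = (-16*5*(2 + 5))*(-2/(-3 + 4*3)) = (-16*5*7)*(-2/(-3 + 12)) = (-8*70)*(-2/9) = -(-1120)/9 = -560*(-2/9) = 1120/9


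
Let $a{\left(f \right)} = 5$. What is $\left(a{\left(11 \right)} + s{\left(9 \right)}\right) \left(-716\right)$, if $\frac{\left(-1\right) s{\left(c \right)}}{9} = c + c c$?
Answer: $576380$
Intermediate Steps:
$s{\left(c \right)} = - 9 c - 9 c^{2}$ ($s{\left(c \right)} = - 9 \left(c + c c\right) = - 9 \left(c + c^{2}\right) = - 9 c - 9 c^{2}$)
$\left(a{\left(11 \right)} + s{\left(9 \right)}\right) \left(-716\right) = \left(5 - 81 \left(1 + 9\right)\right) \left(-716\right) = \left(5 - 81 \cdot 10\right) \left(-716\right) = \left(5 - 810\right) \left(-716\right) = \left(-805\right) \left(-716\right) = 576380$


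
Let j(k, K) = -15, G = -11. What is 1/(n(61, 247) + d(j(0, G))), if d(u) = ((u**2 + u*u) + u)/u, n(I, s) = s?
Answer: 1/218 ≈ 0.0045872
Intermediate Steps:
d(u) = (u + 2*u**2)/u (d(u) = ((u**2 + u**2) + u)/u = (2*u**2 + u)/u = (u + 2*u**2)/u)
1/(n(61, 247) + d(j(0, G))) = 1/(247 + (1 + 2*(-15))) = 1/(247 + (1 - 30)) = 1/(247 - 29) = 1/218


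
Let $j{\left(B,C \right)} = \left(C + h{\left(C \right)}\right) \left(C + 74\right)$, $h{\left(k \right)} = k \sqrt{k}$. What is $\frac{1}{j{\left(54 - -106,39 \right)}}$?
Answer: $- \frac{1}{167466} + \frac{\sqrt{39}}{167466} \approx 3.132 \cdot 10^{-5}$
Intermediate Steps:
$h{\left(k \right)} = k^{\frac{3}{2}}$
$j{\left(B,C \right)} = \left(74 + C\right) \left(C + C^{\frac{3}{2}}\right)$ ($j{\left(B,C \right)} = \left(C + C^{\frac{3}{2}}\right) \left(C + 74\right) = \left(C + C^{\frac{3}{2}}\right) \left(74 + C\right) = \left(74 + C\right) \left(C + C^{\frac{3}{2}}\right)$)
$\frac{1}{j{\left(54 - -106,39 \right)}} = \frac{1}{39^{2} + 39^{\frac{5}{2}} + 74 \cdot 39 + 74 \cdot 39^{\frac{3}{2}}} = \frac{1}{1521 + 1521 \sqrt{39} + 2886 + 74 \cdot 39 \sqrt{39}} = \frac{1}{1521 + 1521 \sqrt{39} + 2886 + 2886 \sqrt{39}} = \frac{1}{4407 + 4407 \sqrt{39}}$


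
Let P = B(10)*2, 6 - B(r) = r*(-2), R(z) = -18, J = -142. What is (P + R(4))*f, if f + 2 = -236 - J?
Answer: -3264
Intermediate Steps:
B(r) = 6 + 2*r (B(r) = 6 - r*(-2) = 6 - (-2)*r = 6 + 2*r)
f = -96 (f = -2 + (-236 - 1*(-142)) = -2 + (-236 + 142) = -2 - 94 = -96)
P = 52 (P = (6 + 2*10)*2 = (6 + 20)*2 = 26*2 = 52)
(P + R(4))*f = (52 - 18)*(-96) = 34*(-96) = -3264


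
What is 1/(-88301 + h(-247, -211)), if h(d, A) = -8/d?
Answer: -247/21810339 ≈ -1.1325e-5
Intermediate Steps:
1/(-88301 + h(-247, -211)) = 1/(-88301 - 8/(-247)) = 1/(-88301 - 8*(-1/247)) = 1/(-88301 + 8/247) = 1/(-21810339/247) = -247/21810339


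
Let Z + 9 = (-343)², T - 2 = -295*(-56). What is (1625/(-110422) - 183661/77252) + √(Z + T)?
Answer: -25317307/10583524 + 259*√2 ≈ 363.89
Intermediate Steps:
T = 16522 (T = 2 - 295*(-56) = 2 + 16520 = 16522)
Z = 117640 (Z = -9 + (-343)² = -9 + 117649 = 117640)
(1625/(-110422) - 183661/77252) + √(Z + T) = (1625/(-110422) - 183661/77252) + √(117640 + 16522) = (1625*(-1/110422) - 183661*1/77252) + √134162 = (-125/8494 - 183661/77252) + 259*√2 = -25317307/10583524 + 259*√2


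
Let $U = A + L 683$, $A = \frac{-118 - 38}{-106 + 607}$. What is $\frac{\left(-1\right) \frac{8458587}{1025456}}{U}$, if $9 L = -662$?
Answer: $\frac{12713256261}{77431003285600} \approx 0.00016419$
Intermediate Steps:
$A = - \frac{52}{167}$ ($A = - \frac{156}{501} = \left(-156\right) \frac{1}{501} = - \frac{52}{167} \approx -0.31138$)
$L = - \frac{662}{9}$ ($L = \frac{1}{9} \left(-662\right) = - \frac{662}{9} \approx -73.556$)
$U = - \frac{75508850}{1503}$ ($U = - \frac{52}{167} - \frac{452146}{9} = - \frac{75508850}{1503} \approx -50239.0$)
$\frac{\left(-1\right) \frac{8458587}{1025456}}{U} = \frac{\left(-1\right) \frac{8458587}{1025456}}{- \frac{75508850}{1503}} = - \frac{8458587}{1025456} \left(- \frac{1503}{75508850}\right) = \left(-1\right) \frac{8458587}{1025456} \left(- \frac{1503}{75508850}\right) = \left(- \frac{8458587}{1025456}\right) \left(- \frac{1503}{75508850}\right) = \frac{12713256261}{77431003285600}$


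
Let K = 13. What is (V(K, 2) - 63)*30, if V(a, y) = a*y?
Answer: -1110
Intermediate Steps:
(V(K, 2) - 63)*30 = (13*2 - 63)*30 = (26 - 63)*30 = -37*30 = -1110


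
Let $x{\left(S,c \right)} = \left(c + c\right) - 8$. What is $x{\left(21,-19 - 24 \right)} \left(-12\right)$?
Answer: $1128$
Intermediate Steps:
$x{\left(S,c \right)} = -8 + 2 c$ ($x{\left(S,c \right)} = 2 c - 8 = -8 + 2 c$)
$x{\left(21,-19 - 24 \right)} \left(-12\right) = \left(-8 + 2 \left(-19 - 24\right)\right) \left(-12\right) = \left(-8 + 2 \left(-43\right)\right) \left(-12\right) = \left(-8 - 86\right) \left(-12\right) = \left(-94\right) \left(-12\right) = 1128$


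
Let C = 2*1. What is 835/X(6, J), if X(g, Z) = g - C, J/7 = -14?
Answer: 835/4 ≈ 208.75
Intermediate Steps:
C = 2
J = -98 (J = 7*(-14) = -98)
X(g, Z) = -2 + g (X(g, Z) = g - 1*2 = g - 2 = -2 + g)
835/X(6, J) = 835/(-2 + 6) = 835/4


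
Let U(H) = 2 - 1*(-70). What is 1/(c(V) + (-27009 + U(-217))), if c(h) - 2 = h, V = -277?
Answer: -1/27212 ≈ -3.6748e-5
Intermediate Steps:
U(H) = 72 (U(H) = 2 + 70 = 72)
c(h) = 2 + h
1/(c(V) + (-27009 + U(-217))) = 1/((2 - 277) + (-27009 + 72)) = 1/(-275 - 26937) = 1/(-27212) = -1/27212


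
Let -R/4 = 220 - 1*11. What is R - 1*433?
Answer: -1269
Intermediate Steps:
R = -836 (R = -4*(220 - 1*11) = -4*(220 - 11) = -4*209 = -836)
R - 1*433 = -836 - 1*433 = -836 - 433 = -1269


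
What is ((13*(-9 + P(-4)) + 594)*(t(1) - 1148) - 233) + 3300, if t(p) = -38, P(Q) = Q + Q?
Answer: -439311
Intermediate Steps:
P(Q) = 2*Q
((13*(-9 + P(-4)) + 594)*(t(1) - 1148) - 233) + 3300 = ((13*(-9 + 2*(-4)) + 594)*(-38 - 1148) - 233) + 3300 = ((13*(-9 - 8) + 594)*(-1186) - 233) + 3300 = ((13*(-17) + 594)*(-1186) - 233) + 3300 = ((-221 + 594)*(-1186) - 233) + 3300 = (373*(-1186) - 233) + 3300 = (-442378 - 233) + 3300 = -442611 + 3300 = -439311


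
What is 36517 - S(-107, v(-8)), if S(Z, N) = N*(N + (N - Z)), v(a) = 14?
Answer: 34627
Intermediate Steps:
S(Z, N) = N*(-Z + 2*N)
36517 - S(-107, v(-8)) = 36517 - 14*(-1*(-107) + 2*14) = 36517 - 14*(107 + 28) = 36517 - 14*135 = 36517 - 1*1890 = 36517 - 1890 = 34627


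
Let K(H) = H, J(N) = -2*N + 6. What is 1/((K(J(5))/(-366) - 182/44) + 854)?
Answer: 4026/3421595 ≈ 0.0011766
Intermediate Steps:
J(N) = 6 - 2*N
1/((K(J(5))/(-366) - 182/44) + 854) = 1/(((6 - 2*5)/(-366) - 182/44) + 854) = 1/(((6 - 10)*(-1/366) - 182*1/44) + 854) = 1/((-4*(-1/366) - 91/22) + 854) = 1/((2/183 - 91/22) + 854) = 1/(-16609/4026 + 854) = 1/(3421595/4026) = 4026/3421595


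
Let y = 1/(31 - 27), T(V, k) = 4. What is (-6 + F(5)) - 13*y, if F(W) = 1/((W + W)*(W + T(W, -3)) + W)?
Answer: -3511/380 ≈ -9.2395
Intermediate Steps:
F(W) = 1/(W + 2*W*(4 + W)) (F(W) = 1/((W + W)*(W + 4) + W) = 1/((2*W)*(4 + W) + W) = 1/(2*W*(4 + W) + W) = 1/(W + 2*W*(4 + W)))
y = ¼ (y = 1/4 = ¼ ≈ 0.25000)
(-6 + F(5)) - 13*y = (-6 + 1/(5*(9 + 2*5))) - 13*¼ = (-6 + 1/(5*(9 + 10))) - 13/4 = (-6 + (⅕)/19) - 13/4 = (-6 + (⅕)*(1/19)) - 13/4 = (-6 + 1/95) - 13/4 = -569/95 - 13/4 = -3511/380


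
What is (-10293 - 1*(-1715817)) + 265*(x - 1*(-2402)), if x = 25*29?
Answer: 2534179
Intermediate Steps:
x = 725
(-10293 - 1*(-1715817)) + 265*(x - 1*(-2402)) = (-10293 - 1*(-1715817)) + 265*(725 - 1*(-2402)) = (-10293 + 1715817) + 265*(725 + 2402) = 1705524 + 265*3127 = 1705524 + 828655 = 2534179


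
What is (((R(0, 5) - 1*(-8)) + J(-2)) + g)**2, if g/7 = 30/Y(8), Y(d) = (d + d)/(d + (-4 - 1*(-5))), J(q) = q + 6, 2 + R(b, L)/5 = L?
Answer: 1347921/64 ≈ 21061.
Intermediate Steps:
R(b, L) = -10 + 5*L
J(q) = 6 + q
Y(d) = 2*d/(1 + d) (Y(d) = (2*d)/(d + (-4 + 5)) = (2*d)/(d + 1) = (2*d)/(1 + d) = 2*d/(1 + d))
g = 945/8 (g = 7*(30/((2*8/(1 + 8)))) = 7*(30/((2*8/9))) = 7*(30/((2*8*(1/9)))) = 7*(30/(16/9)) = 7*(30*(9/16)) = 7*(135/8) = 945/8 ≈ 118.13)
(((R(0, 5) - 1*(-8)) + J(-2)) + g)**2 = ((((-10 + 5*5) - 1*(-8)) + (6 - 2)) + 945/8)**2 = ((((-10 + 25) + 8) + 4) + 945/8)**2 = (((15 + 8) + 4) + 945/8)**2 = ((23 + 4) + 945/8)**2 = (27 + 945/8)**2 = (1161/8)**2 = 1347921/64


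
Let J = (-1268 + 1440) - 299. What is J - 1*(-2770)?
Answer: 2643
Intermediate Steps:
J = -127 (J = 172 - 299 = -127)
J - 1*(-2770) = -127 - 1*(-2770) = -127 + 2770 = 2643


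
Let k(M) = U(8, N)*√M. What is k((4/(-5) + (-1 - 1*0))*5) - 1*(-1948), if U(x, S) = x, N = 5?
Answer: 1948 + 24*I ≈ 1948.0 + 24.0*I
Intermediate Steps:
k(M) = 8*√M
k((4/(-5) + (-1 - 1*0))*5) - 1*(-1948) = 8*√((4/(-5) + (-1 - 1*0))*5) - 1*(-1948) = 8*√((4*(-⅕) + (-1 + 0))*5) + 1948 = 8*√((-⅘ - 1)*5) + 1948 = 8*√(-9/5*5) + 1948 = 8*√(-9) + 1948 = 8*(3*I) + 1948 = 24*I + 1948 = 1948 + 24*I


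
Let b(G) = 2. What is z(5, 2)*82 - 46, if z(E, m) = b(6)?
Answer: 118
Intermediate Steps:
z(E, m) = 2
z(5, 2)*82 - 46 = 2*82 - 46 = 164 - 46 = 118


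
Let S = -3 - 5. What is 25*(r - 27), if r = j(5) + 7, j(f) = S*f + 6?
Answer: -1350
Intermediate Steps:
S = -8
j(f) = 6 - 8*f (j(f) = -8*f + 6 = 6 - 8*f)
r = -27 (r = (6 - 8*5) + 7 = (6 - 40) + 7 = -34 + 7 = -27)
25*(r - 27) = 25*(-27 - 27) = 25*(-54) = -1350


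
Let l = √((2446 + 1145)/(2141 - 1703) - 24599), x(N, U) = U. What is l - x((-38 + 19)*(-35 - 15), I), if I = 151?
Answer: -151 + I*√524177522/146 ≈ -151.0 + 156.81*I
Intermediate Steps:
l = I*√524177522/146 (l = √(3591/438 - 24599) = √(3591*(1/438) - 24599) = √(1197/146 - 24599) = √(-3590257/146) = I*√524177522/146 ≈ 156.81*I)
l - x((-38 + 19)*(-35 - 15), I) = I*√524177522/146 - 1*151 = I*√524177522/146 - 151 = -151 + I*√524177522/146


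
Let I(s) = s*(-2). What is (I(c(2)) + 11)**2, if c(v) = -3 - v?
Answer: 441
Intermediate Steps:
I(s) = -2*s
(I(c(2)) + 11)**2 = (-2*(-3 - 1*2) + 11)**2 = (-2*(-3 - 2) + 11)**2 = (-2*(-5) + 11)**2 = (10 + 11)**2 = 21**2 = 441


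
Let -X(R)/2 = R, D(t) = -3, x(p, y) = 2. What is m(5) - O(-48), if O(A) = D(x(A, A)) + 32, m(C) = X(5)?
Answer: -39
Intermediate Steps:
X(R) = -2*R
m(C) = -10 (m(C) = -2*5 = -10)
O(A) = 29 (O(A) = -3 + 32 = 29)
m(5) - O(-48) = -10 - 1*29 = -10 - 29 = -39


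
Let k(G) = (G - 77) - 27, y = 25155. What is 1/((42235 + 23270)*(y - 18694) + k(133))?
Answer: 1/423227834 ≈ 2.3628e-9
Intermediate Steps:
k(G) = -104 + G (k(G) = (-77 + G) - 27 = -104 + G)
1/((42235 + 23270)*(y - 18694) + k(133)) = 1/((42235 + 23270)*(25155 - 18694) + (-104 + 133)) = 1/(65505*6461 + 29) = 1/(423227805 + 29) = 1/423227834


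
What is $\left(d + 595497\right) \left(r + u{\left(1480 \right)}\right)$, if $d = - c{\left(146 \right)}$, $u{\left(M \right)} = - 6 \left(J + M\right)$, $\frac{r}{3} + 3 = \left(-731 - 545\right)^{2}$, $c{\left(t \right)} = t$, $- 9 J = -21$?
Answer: $2902708219375$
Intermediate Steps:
$J = \frac{7}{3}$ ($J = \left(- \frac{1}{9}\right) \left(-21\right) = \frac{7}{3} \approx 2.3333$)
$r = 4884519$ ($r = -9 + 3 \left(-731 - 545\right)^{2} = -9 + 3 \left(-1276\right)^{2} = -9 + 3 \cdot 1628176 = -9 + 4884528 = 4884519$)
$u{\left(M \right)} = -14 - 6 M$ ($u{\left(M \right)} = - 6 \left(\frac{7}{3} + M\right) = -14 - 6 M$)
$d = -146$ ($d = \left(-1\right) 146 = -146$)
$\left(d + 595497\right) \left(r + u{\left(1480 \right)}\right) = \left(-146 + 595497\right) \left(4884519 - 8894\right) = 595351 \left(4884519 - 8894\right) = 595351 \cdot 4875625 = 2902708219375$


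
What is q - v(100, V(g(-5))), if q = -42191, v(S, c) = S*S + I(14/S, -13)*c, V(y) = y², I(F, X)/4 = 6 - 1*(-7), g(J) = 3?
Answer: -52659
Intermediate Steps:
I(F, X) = 52 (I(F, X) = 4*(6 - 1*(-7)) = 4*(6 + 7) = 4*13 = 52)
v(S, c) = S² + 52*c (v(S, c) = S*S + 52*c = S² + 52*c)
q - v(100, V(g(-5))) = -42191 - (100² + 52*3²) = -42191 - (10000 + 52*9) = -42191 - (10000 + 468) = -42191 - 1*10468 = -42191 - 10468 = -52659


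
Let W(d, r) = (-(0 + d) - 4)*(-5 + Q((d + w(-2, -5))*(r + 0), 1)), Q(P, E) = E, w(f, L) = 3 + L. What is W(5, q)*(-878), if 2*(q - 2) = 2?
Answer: -31608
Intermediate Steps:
q = 3 (q = 2 + (½)*2 = 2 + 1 = 3)
W(d, r) = 16 + 4*d (W(d, r) = (-(0 + d) - 4)*(-5 + 1) = (-d - 4)*(-4) = (-4 - d)*(-4) = 16 + 4*d)
W(5, q)*(-878) = (16 + 4*5)*(-878) = (16 + 20)*(-878) = 36*(-878) = -31608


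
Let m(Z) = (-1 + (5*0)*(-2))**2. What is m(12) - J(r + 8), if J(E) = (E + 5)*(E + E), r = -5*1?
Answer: -47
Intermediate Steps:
r = -5
m(Z) = 1 (m(Z) = (-1 + 0*(-2))**2 = (-1 + 0)**2 = (-1)**2 = 1)
J(E) = 2*E*(5 + E) (J(E) = (5 + E)*(2*E) = 2*E*(5 + E))
m(12) - J(r + 8) = 1 - 2*(-5 + 8)*(5 + (-5 + 8)) = 1 - 2*3*(5 + 3) = 1 - 2*3*8 = 1 - 1*48 = 1 - 48 = -47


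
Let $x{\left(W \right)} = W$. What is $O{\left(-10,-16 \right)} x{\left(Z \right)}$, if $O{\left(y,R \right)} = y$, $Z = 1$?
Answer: $-10$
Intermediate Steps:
$O{\left(-10,-16 \right)} x{\left(Z \right)} = \left(-10\right) 1 = -10$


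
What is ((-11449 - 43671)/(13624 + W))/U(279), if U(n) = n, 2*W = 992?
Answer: -1378/98487 ≈ -0.013992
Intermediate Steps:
W = 496 (W = (1/2)*992 = 496)
((-11449 - 43671)/(13624 + W))/U(279) = ((-11449 - 43671)/(13624 + 496))/279 = -55120/14120*(1/279) = -55120*1/14120*(1/279) = -1378/353*1/279 = -1378/98487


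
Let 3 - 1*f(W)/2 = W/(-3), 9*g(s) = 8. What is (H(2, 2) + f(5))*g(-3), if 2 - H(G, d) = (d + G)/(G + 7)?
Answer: 784/81 ≈ 9.6790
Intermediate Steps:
H(G, d) = 2 - (G + d)/(7 + G) (H(G, d) = 2 - (d + G)/(G + 7) = 2 - (G + d)/(7 + G))
g(s) = 8/9 (g(s) = (⅑)*8 = 8/9)
f(W) = 6 + 2*W/3 (f(W) = 6 - 2*W/(-3) = 6 - 2*W*(-1)/3 = 6 - (-2)*W/3 = 6 + 2*W/3)
(H(2, 2) + f(5))*g(-3) = ((14 + 2 - 1*2)/(7 + 2) + (6 + (⅔)*5))*(8/9) = ((14 + 2 - 2)/9 + (6 + 10/3))*(8/9) = ((⅑)*14 + 28/3)*(8/9) = (14/9 + 28/3)*(8/9) = (98/9)*(8/9) = 784/81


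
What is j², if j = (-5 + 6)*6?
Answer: 36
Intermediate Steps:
j = 6 (j = 1*6 = 6)
j² = 6² = 36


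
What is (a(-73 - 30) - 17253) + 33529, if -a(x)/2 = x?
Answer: 16482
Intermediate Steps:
a(x) = -2*x
(a(-73 - 30) - 17253) + 33529 = (-2*(-73 - 30) - 17253) + 33529 = (-2*(-103) - 17253) + 33529 = (206 - 17253) + 33529 = -17047 + 33529 = 16482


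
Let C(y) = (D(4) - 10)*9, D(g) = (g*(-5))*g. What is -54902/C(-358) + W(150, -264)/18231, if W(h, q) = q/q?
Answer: 166819862/2461185 ≈ 67.780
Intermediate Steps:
W(h, q) = 1
D(g) = -5*g² (D(g) = (-5*g)*g = -5*g²)
C(y) = -810 (C(y) = (-5*4² - 10)*9 = (-5*16 - 10)*9 = (-80 - 10)*9 = -90*9 = -810)
-54902/C(-358) + W(150, -264)/18231 = -54902/(-810) + 1/18231 = -54902*(-1/810) + 1*(1/18231) = 27451/405 + 1/18231 = 166819862/2461185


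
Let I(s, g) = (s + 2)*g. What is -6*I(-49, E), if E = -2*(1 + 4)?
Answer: -2820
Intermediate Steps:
E = -10 (E = -2*5 = -10)
I(s, g) = g*(2 + s) (I(s, g) = (2 + s)*g = g*(2 + s))
-6*I(-49, E) = -(-60)*(2 - 49) = -(-60)*(-47) = -6*470 = -2820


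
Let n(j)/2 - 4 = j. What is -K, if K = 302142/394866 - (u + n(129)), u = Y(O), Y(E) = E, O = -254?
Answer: 739375/65811 ≈ 11.235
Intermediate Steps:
u = -254
n(j) = 8 + 2*j
K = -739375/65811 (K = 302142/394866 - (-254 + (8 + 2*129)) = 302142*(1/394866) - (-254 + (8 + 258)) = 50357/65811 - (-254 + 266) = 50357/65811 - 1*12 = 50357/65811 - 12 = -739375/65811 ≈ -11.235)
-K = -1*(-739375/65811) = 739375/65811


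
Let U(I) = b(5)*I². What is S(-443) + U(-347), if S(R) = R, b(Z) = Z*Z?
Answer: 3009782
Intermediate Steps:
b(Z) = Z²
U(I) = 25*I² (U(I) = 5²*I² = 25*I²)
S(-443) + U(-347) = -443 + 25*(-347)² = -443 + 25*120409 = -443 + 3010225 = 3009782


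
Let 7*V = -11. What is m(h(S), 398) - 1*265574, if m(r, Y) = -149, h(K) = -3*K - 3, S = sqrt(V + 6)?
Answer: -265723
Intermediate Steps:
V = -11/7 (V = (1/7)*(-11) = -11/7 ≈ -1.5714)
S = sqrt(217)/7 (S = sqrt(-11/7 + 6) = sqrt(31/7) = sqrt(217)/7 ≈ 2.1044)
h(K) = -3 - 3*K
m(h(S), 398) - 1*265574 = -149 - 1*265574 = -149 - 265574 = -265723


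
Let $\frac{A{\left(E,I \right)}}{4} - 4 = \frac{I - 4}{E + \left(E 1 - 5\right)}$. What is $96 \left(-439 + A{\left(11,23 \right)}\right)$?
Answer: $- \frac{683040}{17} \approx -40179.0$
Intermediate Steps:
$A{\left(E,I \right)} = 16 + \frac{4 \left(-4 + I\right)}{-5 + 2 E}$ ($A{\left(E,I \right)} = 16 + 4 \frac{I - 4}{E + \left(E 1 - 5\right)} = 16 + 4 \frac{-4 + I}{E + \left(E - 5\right)} = 16 + 4 \frac{-4 + I}{E + \left(-5 + E\right)} = 16 + 4 \frac{-4 + I}{-5 + 2 E} = 16 + \frac{4 \left(-4 + I\right)}{-5 + 2 E}$)
$96 \left(-439 + A{\left(11,23 \right)}\right) = 96 \left(-439 + \frac{4 \left(-24 + 23 + 8 \cdot 11\right)}{-5 + 2 \cdot 11}\right) = 96 \left(-439 + \frac{4 \left(-24 + 23 + 88\right)}{-5 + 22}\right) = 96 \left(-439 + 4 \cdot \frac{1}{17} \cdot 87\right) = 96 \left(-439 + \frac{348}{17}\right) = 96 \left(- \frac{7115}{17}\right) = - \frac{683040}{17}$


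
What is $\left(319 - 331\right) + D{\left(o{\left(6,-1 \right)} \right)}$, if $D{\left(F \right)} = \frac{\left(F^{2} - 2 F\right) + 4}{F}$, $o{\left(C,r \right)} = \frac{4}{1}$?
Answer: $-9$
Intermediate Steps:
$o{\left(C,r \right)} = 4$ ($o{\left(C,r \right)} = 4 \cdot 1 = 4$)
$D{\left(F \right)} = \frac{4 + F^{2} - 2 F}{F}$
$\left(319 - 331\right) + D{\left(o{\left(6,-1 \right)} \right)} = \left(319 - 331\right) + \left(-2 + 4 + \frac{4}{4}\right) = -12 + \left(-2 + 4 + 4 \cdot \frac{1}{4}\right) = -12 + \left(-2 + 4 + 1\right) = -12 + 3 = -9$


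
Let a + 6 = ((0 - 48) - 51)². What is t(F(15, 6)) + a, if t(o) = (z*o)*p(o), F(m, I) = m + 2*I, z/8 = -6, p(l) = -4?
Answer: 14979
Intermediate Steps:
z = -48 (z = 8*(-6) = -48)
t(o) = 192*o (t(o) = -48*o*(-4) = 192*o)
a = 9795 (a = -6 + ((0 - 48) - 51)² = -6 + (-48 - 51)² = -6 + (-99)² = -6 + 9801 = 9795)
t(F(15, 6)) + a = 192*(15 + 2*6) + 9795 = 192*(15 + 12) + 9795 = 192*27 + 9795 = 5184 + 9795 = 14979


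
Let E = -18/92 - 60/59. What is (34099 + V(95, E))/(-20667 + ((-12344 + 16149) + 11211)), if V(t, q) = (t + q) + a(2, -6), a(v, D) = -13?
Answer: -92763943/15336814 ≈ -6.0484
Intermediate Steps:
E = -3291/2714 (E = -18*1/92 - 60*1/59 = -9/46 - 60/59 = -3291/2714 ≈ -1.2126)
V(t, q) = -13 + q + t (V(t, q) = (t + q) - 13 = (q + t) - 13 = -13 + q + t)
(34099 + V(95, E))/(-20667 + ((-12344 + 16149) + 11211)) = (34099 + (-13 - 3291/2714 + 95))/(-20667 + ((-12344 + 16149) + 11211)) = (34099 + 219257/2714)/(-20667 + (3805 + 11211)) = 92763943/(2714*(-20667 + 15016)) = (92763943/2714)/(-5651) = (92763943/2714)*(-1/5651) = -92763943/15336814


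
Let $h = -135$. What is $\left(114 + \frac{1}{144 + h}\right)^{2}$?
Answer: $\frac{1054729}{81} \approx 13021.0$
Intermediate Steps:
$\left(114 + \frac{1}{144 + h}\right)^{2} = \left(114 + \frac{1}{144 - 135}\right)^{2} = \left(114 + \frac{1}{9}\right)^{2} = \left(\frac{1027}{9}\right)^{2} = \frac{1054729}{81}$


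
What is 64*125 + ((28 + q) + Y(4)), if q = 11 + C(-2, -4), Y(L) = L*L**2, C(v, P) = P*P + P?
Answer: 8115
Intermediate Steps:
C(v, P) = P + P**2 (C(v, P) = P**2 + P = P + P**2)
Y(L) = L**3
q = 23 (q = 11 - 4*(1 - 4) = 11 - 4*(-3) = 11 + 12 = 23)
64*125 + ((28 + q) + Y(4)) = 64*125 + ((28 + 23) + 4**3) = 8000 + (51 + 64) = 8000 + 115 = 8115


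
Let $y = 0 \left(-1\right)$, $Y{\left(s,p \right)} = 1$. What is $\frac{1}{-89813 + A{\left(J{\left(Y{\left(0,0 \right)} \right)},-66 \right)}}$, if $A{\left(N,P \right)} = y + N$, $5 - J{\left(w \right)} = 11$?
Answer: $- \frac{1}{89819} \approx -1.1133 \cdot 10^{-5}$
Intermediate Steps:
$y = 0$
$J{\left(w \right)} = -6$ ($J{\left(w \right)} = 5 - 11 = -6$)
$A{\left(N,P \right)} = N$ ($A{\left(N,P \right)} = 0 + N = N$)
$\frac{1}{-89813 + A{\left(J{\left(Y{\left(0,0 \right)} \right)},-66 \right)}} = \frac{1}{-89813 - 6} = \frac{1}{-89819} = - \frac{1}{89819}$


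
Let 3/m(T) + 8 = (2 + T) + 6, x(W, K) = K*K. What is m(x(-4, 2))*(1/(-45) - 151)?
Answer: -1699/15 ≈ -113.27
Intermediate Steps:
x(W, K) = K**2
m(T) = 3/T (m(T) = 3/(-8 + ((2 + T) + 6)) = 3/(-8 + (8 + T)) = 3/T)
m(x(-4, 2))*(1/(-45) - 151) = (3/(2**2))*(1/(-45) - 151) = (3/4)*(-1/45 - 151) = (3*(1/4))*(-6796/45) = (3/4)*(-6796/45) = -1699/15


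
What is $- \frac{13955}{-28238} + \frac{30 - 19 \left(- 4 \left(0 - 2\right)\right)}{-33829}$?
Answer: $\frac{475528731}{955263302} \approx 0.4978$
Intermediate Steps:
$- \frac{13955}{-28238} + \frac{30 - 19 \left(- 4 \left(0 - 2\right)\right)}{-33829} = \left(-13955\right) \left(- \frac{1}{28238}\right) + \left(30 - 19 \left(\left(-4\right) \left(-2\right)\right)\right) \left(- \frac{1}{33829}\right) = \frac{13955}{28238} + \left(30 - 152\right) \left(- \frac{1}{33829}\right) = \frac{13955}{28238} - - \frac{122}{33829} = \frac{13955}{28238} + \frac{122}{33829} = \frac{475528731}{955263302}$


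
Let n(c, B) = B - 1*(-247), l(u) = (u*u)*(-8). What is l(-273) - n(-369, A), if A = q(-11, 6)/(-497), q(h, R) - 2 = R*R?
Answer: -296450025/497 ≈ -5.9648e+5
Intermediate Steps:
q(h, R) = 2 + R² (q(h, R) = 2 + R*R = 2 + R²)
A = -38/497 (A = (2 + 6²)/(-497) = (2 + 36)*(-1/497) = 38*(-1/497) = -38/497 ≈ -0.076459)
l(u) = -8*u² (l(u) = u²*(-8) = -8*u²)
n(c, B) = 247 + B (n(c, B) = B + 247 = 247 + B)
l(-273) - n(-369, A) = -8*(-273)² - (247 - 38/497) = -8*74529 - 1*122721/497 = -596232 - 122721/497 = -296450025/497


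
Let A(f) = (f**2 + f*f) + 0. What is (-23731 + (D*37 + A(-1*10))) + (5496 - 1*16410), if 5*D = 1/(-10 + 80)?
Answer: -12055713/350 ≈ -34445.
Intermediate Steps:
D = 1/350 (D = 1/(5*(-10 + 80)) = (1/5)/70 = (1/5)*(1/70) = 1/350 ≈ 0.0028571)
A(f) = 2*f**2 (A(f) = (f**2 + f**2) + 0 = 2*f**2 + 0 = 2*f**2)
(-23731 + (D*37 + A(-1*10))) + (5496 - 1*16410) = (-23731 + ((1/350)*37 + 2*(-1*10)**2)) + (5496 - 1*16410) = (-23731 + (37/350 + 2*(-10)**2)) + (5496 - 16410) = (-23731 + (37/350 + 2*100)) - 10914 = (-23731 + (37/350 + 200)) - 10914 = (-23731 + 70037/350) - 10914 = -8235813/350 - 10914 = -12055713/350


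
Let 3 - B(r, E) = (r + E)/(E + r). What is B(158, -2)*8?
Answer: 16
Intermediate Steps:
B(r, E) = 2 (B(r, E) = 3 - (r + E)/(E + r) = 3 - (E + r)/(E + r) = 3 - 1*1 = 3 - 1 = 2)
B(158, -2)*8 = 2*8 = 16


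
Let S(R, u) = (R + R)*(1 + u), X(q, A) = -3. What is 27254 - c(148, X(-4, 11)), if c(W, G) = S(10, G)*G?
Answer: 27134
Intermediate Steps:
S(R, u) = 2*R*(1 + u) (S(R, u) = (2*R)*(1 + u) = 2*R*(1 + u))
c(W, G) = G*(20 + 20*G) (c(W, G) = (2*10*(1 + G))*G = (20 + 20*G)*G = G*(20 + 20*G))
27254 - c(148, X(-4, 11)) = 27254 - 20*(-3)*(1 - 3) = 27254 - 20*(-3)*(-2) = 27254 - 1*120 = 27254 - 120 = 27134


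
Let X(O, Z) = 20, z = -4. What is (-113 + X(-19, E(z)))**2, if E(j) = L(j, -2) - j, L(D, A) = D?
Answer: 8649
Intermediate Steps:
E(j) = 0 (E(j) = j - j = 0)
(-113 + X(-19, E(z)))**2 = (-113 + 20)**2 = (-93)**2 = 8649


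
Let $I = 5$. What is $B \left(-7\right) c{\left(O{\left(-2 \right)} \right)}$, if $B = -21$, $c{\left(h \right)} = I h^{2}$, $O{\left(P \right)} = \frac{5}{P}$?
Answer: $\frac{18375}{4} \approx 4593.8$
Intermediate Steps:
$c{\left(h \right)} = 5 h^{2}$
$B \left(-7\right) c{\left(O{\left(-2 \right)} \right)} = \left(-21\right) \left(-7\right) 5 \left(\frac{5}{-2}\right)^{2} = 147 \cdot 5 \left(5 \left(- \frac{1}{2}\right)\right)^{2} = 147 \cdot 5 \left(- \frac{5}{2}\right)^{2} = 147 \cdot 5 \cdot \frac{25}{4} = 147 \cdot \frac{125}{4} = \frac{18375}{4}$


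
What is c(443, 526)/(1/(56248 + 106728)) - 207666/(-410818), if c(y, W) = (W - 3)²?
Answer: 9156858445306169/205409 ≈ 4.4579e+10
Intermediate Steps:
c(y, W) = (-3 + W)²
c(443, 526)/(1/(56248 + 106728)) - 207666/(-410818) = (-3 + 526)²/(1/(56248 + 106728)) - 207666/(-410818) = 523²/(1/162976) - 207666*(-1/410818) = 273529/(1/162976) + 103833/205409 = 273529*162976 + 103833/205409 = 44578662304 + 103833/205409 = 9156858445306169/205409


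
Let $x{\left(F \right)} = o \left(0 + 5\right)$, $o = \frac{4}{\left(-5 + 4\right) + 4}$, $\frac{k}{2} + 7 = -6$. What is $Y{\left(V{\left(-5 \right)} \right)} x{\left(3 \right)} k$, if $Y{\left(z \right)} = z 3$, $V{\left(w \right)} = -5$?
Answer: $2600$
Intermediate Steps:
$k = -26$ ($k = -14 + 2 \left(-6\right) = -14 - 12 = -26$)
$Y{\left(z \right)} = 3 z$
$o = \frac{4}{3}$ ($o = \frac{4}{-1 + 4} = \frac{4}{3} \approx 1.3333$)
$x{\left(F \right)} = \frac{20}{3}$ ($x{\left(F \right)} = \frac{4 \left(0 + 5\right)}{3} = \frac{4}{3} \cdot 5 = \frac{20}{3}$)
$Y{\left(V{\left(-5 \right)} \right)} x{\left(3 \right)} k = 3 \left(-5\right) \frac{20}{3} \left(-26\right) = \left(-15\right) \frac{20}{3} \left(-26\right) = \left(-100\right) \left(-26\right) = 2600$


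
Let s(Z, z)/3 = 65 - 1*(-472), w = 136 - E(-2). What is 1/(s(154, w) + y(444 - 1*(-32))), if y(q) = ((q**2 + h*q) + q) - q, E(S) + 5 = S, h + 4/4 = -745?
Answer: -1/126909 ≈ -7.8797e-6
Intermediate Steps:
h = -746 (h = -1 - 745 = -746)
E(S) = -5 + S
w = 143 (w = 136 - (-5 - 2) = 136 - 1*(-7) = 136 + 7 = 143)
s(Z, z) = 1611 (s(Z, z) = 3*(65 - 1*(-472)) = 3*(65 + 472) = 3*537 = 1611)
y(q) = q**2 - 746*q (y(q) = ((q**2 - 746*q) + q) - q = (q**2 - 745*q) - q = q**2 - 746*q)
1/(s(154, w) + y(444 - 1*(-32))) = 1/(1611 + (444 - 1*(-32))*(-746 + (444 - 1*(-32)))) = 1/(1611 + (444 + 32)*(-746 + (444 + 32))) = 1/(1611 + 476*(-746 + 476)) = 1/(1611 + 476*(-270)) = 1/(1611 - 128520) = 1/(-126909) = -1/126909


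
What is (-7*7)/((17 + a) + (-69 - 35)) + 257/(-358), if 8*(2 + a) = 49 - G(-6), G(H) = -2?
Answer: -29541/236638 ≈ -0.12484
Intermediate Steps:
a = 35/8 (a = -2 + (49 - 1*(-2))/8 = -2 + (49 + 2)/8 = -2 + (⅛)*51 = -2 + 51/8 = 35/8 ≈ 4.3750)
(-7*7)/((17 + a) + (-69 - 35)) + 257/(-358) = (-7*7)/((17 + 35/8) + (-69 - 35)) + 257/(-358) = -49/(171/8 - 104) + 257*(-1/358) = -49/(-661/8) - 257/358 = -49*(-8/661) - 257/358 = 392/661 - 257/358 = -29541/236638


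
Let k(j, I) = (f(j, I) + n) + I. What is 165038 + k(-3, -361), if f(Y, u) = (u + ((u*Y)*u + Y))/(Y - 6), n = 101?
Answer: 1874329/9 ≈ 2.0826e+5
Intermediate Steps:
f(Y, u) = (Y + u + Y*u²)/(-6 + Y) (f(Y, u) = (u + ((Y*u)*u + Y))/(-6 + Y) = (u + (Y*u² + Y))/(-6 + Y) = (u + (Y + Y*u²))/(-6 + Y) = (Y + u + Y*u²)/(-6 + Y))
k(j, I) = 101 + I + (I + j + j*I²)/(-6 + j) (k(j, I) = ((j + I + j*I²)/(-6 + j) + 101) + I = ((I + j + j*I²)/(-6 + j) + 101) + I = (101 + (I + j + j*I²)/(-6 + j)) + I = 101 + I + (I + j + j*I²)/(-6 + j))
165038 + k(-3, -361) = 165038 + (-361 - 3 - 3*(-361)² + (-6 - 3)*(101 - 361))/(-6 - 3) = 165038 + (-361 - 3 - 3*130321 - 9*(-260))/(-9) = 165038 - (-361 - 3 - 390963 + 2340)/9 = 165038 - ⅑*(-388987) = 165038 + 388987/9 = 1874329/9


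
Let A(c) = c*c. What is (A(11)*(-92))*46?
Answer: -512072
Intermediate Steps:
A(c) = c**2
(A(11)*(-92))*46 = (11**2*(-92))*46 = (121*(-92))*46 = -11132*46 = -512072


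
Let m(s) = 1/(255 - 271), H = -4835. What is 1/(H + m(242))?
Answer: -16/77361 ≈ -0.00020682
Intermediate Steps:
m(s) = -1/16 (m(s) = 1/(-16) = -1/16)
1/(H + m(242)) = 1/(-4835 - 1/16) = 1/(-77361/16) = -16/77361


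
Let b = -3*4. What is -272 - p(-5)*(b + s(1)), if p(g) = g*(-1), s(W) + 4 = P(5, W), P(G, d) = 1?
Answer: -197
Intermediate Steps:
s(W) = -3 (s(W) = -4 + 1 = -3)
b = -12
p(g) = -g
-272 - p(-5)*(b + s(1)) = -272 - (-1*(-5))*(-12 - 3) = -272 - 5*(-15) = -272 - 1*(-75) = -272 + 75 = -197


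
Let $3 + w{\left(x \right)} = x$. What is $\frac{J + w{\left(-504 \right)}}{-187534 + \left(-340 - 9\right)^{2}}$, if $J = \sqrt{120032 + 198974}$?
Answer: $\frac{169}{21911} - \frac{\sqrt{319006}}{65733} \approx -0.00087941$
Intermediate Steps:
$w{\left(x \right)} = -3 + x$
$J = \sqrt{319006} \approx 564.81$
$\frac{J + w{\left(-504 \right)}}{-187534 + \left(-340 - 9\right)^{2}} = \frac{\sqrt{319006} - 507}{-187534 + \left(-340 - 9\right)^{2}} = \frac{\sqrt{319006} - 507}{-187534 + \left(-349\right)^{2}} = \frac{-507 + \sqrt{319006}}{-187534 + 121801} = \frac{-507 + \sqrt{319006}}{-65733} = \left(-507 + \sqrt{319006}\right) \left(- \frac{1}{65733}\right) = \frac{169}{21911} - \frac{\sqrt{319006}}{65733}$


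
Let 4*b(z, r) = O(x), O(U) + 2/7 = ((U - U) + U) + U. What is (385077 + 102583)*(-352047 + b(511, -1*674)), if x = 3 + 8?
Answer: -1201736149060/7 ≈ -1.7168e+11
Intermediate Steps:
x = 11
O(U) = -2/7 + 2*U (O(U) = -2/7 + (((U - U) + U) + U) = -2/7 + ((0 + U) + U) = -2/7 + (U + U) = -2/7 + 2*U)
b(z, r) = 38/7 (b(z, r) = (-2/7 + 2*11)/4 = (-2/7 + 22)/4 = (¼)*(152/7) = 38/7)
(385077 + 102583)*(-352047 + b(511, -1*674)) = (385077 + 102583)*(-352047 + 38/7) = 487660*(-2464291/7) = -1201736149060/7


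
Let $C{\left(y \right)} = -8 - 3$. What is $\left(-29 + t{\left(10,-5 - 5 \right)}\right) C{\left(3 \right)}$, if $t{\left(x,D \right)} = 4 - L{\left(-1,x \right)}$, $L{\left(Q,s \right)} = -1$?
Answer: $264$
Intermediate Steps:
$C{\left(y \right)} = -11$
$t{\left(x,D \right)} = 5$ ($t{\left(x,D \right)} = 4 - -1 = 4 + 1 = 5$)
$\left(-29 + t{\left(10,-5 - 5 \right)}\right) C{\left(3 \right)} = \left(-29 + 5\right) \left(-11\right) = \left(-24\right) \left(-11\right) = 264$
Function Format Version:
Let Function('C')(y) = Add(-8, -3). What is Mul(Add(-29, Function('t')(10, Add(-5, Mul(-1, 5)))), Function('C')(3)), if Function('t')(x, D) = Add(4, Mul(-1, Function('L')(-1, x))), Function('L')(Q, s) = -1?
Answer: 264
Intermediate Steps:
Function('C')(y) = -11
Function('t')(x, D) = 5 (Function('t')(x, D) = Add(4, Mul(-1, -1)) = Add(4, 1) = 5)
Mul(Add(-29, Function('t')(10, Add(-5, Mul(-1, 5)))), Function('C')(3)) = Mul(Add(-29, 5), -11) = Mul(-24, -11) = 264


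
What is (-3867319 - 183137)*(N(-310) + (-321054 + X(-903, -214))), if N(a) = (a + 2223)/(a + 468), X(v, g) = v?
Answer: 103017866067804/79 ≈ 1.3040e+12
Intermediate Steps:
N(a) = (2223 + a)/(468 + a)
(-3867319 - 183137)*(N(-310) + (-321054 + X(-903, -214))) = (-3867319 - 183137)*((2223 - 310)/(468 - 310) + (-321054 - 903)) = -4050456*(1913/158 - 321957) = -4050456*(-50867293/158) = 103017866067804/79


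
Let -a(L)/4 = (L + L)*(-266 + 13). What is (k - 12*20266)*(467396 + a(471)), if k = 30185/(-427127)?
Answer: -147573649117678300/427127 ≈ -3.4550e+11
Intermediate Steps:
a(L) = 2024*L (a(L) = -4*(L + L)*(-266 + 13) = -4*2*L*(-253) = -(-2024)*L = 2024*L)
k = -30185/427127 (k = 30185*(-1/427127) = -30185/427127 ≈ -0.070670)
(k - 12*20266)*(467396 + a(471)) = (-30185/427127 - 12*20266)*(467396 + 2024*471) = (-30185/427127 - 243192)*(467396 + 953304) = -103873899569/427127*1420700 = -147573649117678300/427127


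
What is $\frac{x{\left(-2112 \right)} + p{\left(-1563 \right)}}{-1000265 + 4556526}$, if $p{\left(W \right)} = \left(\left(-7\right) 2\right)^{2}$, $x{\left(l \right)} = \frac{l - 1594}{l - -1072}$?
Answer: $\frac{103773}{1849255720} \approx 5.6116 \cdot 10^{-5}$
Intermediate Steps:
$x{\left(l \right)} = \frac{-1594 + l}{1072 + l}$ ($x{\left(l \right)} = \frac{-1594 + l}{l + 1072} = \frac{-1594 + l}{1072 + l}$)
$p{\left(W \right)} = 196$ ($p{\left(W \right)} = \left(-14\right)^{2} = 196$)
$\frac{x{\left(-2112 \right)} + p{\left(-1563 \right)}}{-1000265 + 4556526} = \frac{\frac{-1594 - 2112}{1072 - 2112} + 196}{-1000265 + 4556526} = \frac{\frac{1}{-1040} \left(-3706\right) + 196}{3556261} = \left(\left(- \frac{1}{1040}\right) \left(-3706\right) + 196\right) \frac{1}{3556261} = \left(\frac{1853}{520} + 196\right) \frac{1}{3556261} = \frac{103773}{520} \cdot \frac{1}{3556261} = \frac{103773}{1849255720}$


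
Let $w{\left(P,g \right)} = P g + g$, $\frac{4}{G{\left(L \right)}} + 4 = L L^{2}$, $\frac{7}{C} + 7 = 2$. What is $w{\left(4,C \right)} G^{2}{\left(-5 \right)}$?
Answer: $- \frac{112}{16641} \approx -0.0067304$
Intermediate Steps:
$C = - \frac{7}{5}$ ($C = \frac{7}{-7 + 2} = \frac{7}{-5} = 7 \left(- \frac{1}{5}\right) = - \frac{7}{5} \approx -1.4$)
$G{\left(L \right)} = \frac{4}{-4 + L^{3}}$ ($G{\left(L \right)} = \frac{4}{-4 + L L^{2}} = \frac{4}{-4 + L^{3}}$)
$w{\left(P,g \right)} = g + P g$
$w{\left(4,C \right)} G^{2}{\left(-5 \right)} = - \frac{7 \left(1 + 4\right)}{5} \left(\frac{4}{-4 + \left(-5\right)^{3}}\right)^{2} = \left(- \frac{7}{5}\right) 5 \left(\frac{4}{-4 - 125}\right)^{2} = - 7 \left(\frac{4}{-129}\right)^{2} = - 7 \left(4 \left(- \frac{1}{129}\right)\right)^{2} = - 7 \left(- \frac{4}{129}\right)^{2} = \left(-7\right) \frac{16}{16641} = - \frac{112}{16641}$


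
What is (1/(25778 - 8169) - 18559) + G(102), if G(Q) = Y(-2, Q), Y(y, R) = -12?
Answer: -327016738/17609 ≈ -18571.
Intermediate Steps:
G(Q) = -12
(1/(25778 - 8169) - 18559) + G(102) = (1/(25778 - 8169) - 18559) - 12 = (1/17609 - 18559) - 12 = -326805430/17609 - 12 = -327016738/17609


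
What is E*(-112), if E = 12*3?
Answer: -4032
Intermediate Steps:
E = 36
E*(-112) = 36*(-112) = -4032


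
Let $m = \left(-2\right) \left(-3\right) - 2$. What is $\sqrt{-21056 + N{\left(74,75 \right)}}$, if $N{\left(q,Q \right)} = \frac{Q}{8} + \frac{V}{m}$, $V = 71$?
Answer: $\frac{i \sqrt{336462}}{4} \approx 145.01 i$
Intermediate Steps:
$m = 4$ ($m = 6 - 2 = 4$)
$N{\left(q,Q \right)} = \frac{71}{4} + \frac{Q}{8}$ ($N{\left(q,Q \right)} = \frac{Q}{8} + \frac{71}{4} = \frac{71}{4} + \frac{Q}{8}$)
$\sqrt{-21056 + N{\left(74,75 \right)}} = \sqrt{-21056 + \left(\frac{71}{4} + \frac{1}{8} \cdot 75\right)} = \sqrt{-21056 + \left(\frac{71}{4} + \frac{75}{8}\right)} = \sqrt{-21056 + \frac{217}{8}} = \sqrt{- \frac{168231}{8}} = \frac{i \sqrt{336462}}{4}$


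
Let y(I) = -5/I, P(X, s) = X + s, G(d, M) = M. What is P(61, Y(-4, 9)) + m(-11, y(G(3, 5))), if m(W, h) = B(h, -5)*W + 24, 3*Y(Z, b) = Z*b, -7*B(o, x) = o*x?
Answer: 566/7 ≈ 80.857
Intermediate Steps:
B(o, x) = -o*x/7
Y(Z, b) = Z*b/3 (Y(Z, b) = (Z*b)/3 = Z*b/3)
m(W, h) = 24 + 5*W*h/7 (m(W, h) = (-⅐*h*(-5))*W + 24 = (5*h/7)*W + 24 = 5*W*h/7 + 24 = 24 + 5*W*h/7)
P(61, Y(-4, 9)) + m(-11, y(G(3, 5))) = (61 + (⅓)*(-4)*9) + (24 + (5/7)*(-11)*(-5/5)) = (61 - 12) + (24 + (5/7)*(-11)*(-5*⅕)) = 49 + (24 + (5/7)*(-11)*(-1)) = 49 + (24 + 55/7) = 49 + 223/7 = 566/7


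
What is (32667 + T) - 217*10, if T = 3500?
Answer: 33997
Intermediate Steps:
(32667 + T) - 217*10 = (32667 + 3500) - 217*10 = 36167 - 2170 = 33997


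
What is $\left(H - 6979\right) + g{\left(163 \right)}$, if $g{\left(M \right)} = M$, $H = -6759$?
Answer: $-13575$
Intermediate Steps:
$\left(H - 6979\right) + g{\left(163 \right)} = \left(-6759 - 6979\right) + 163 = -13738 + 163 = -13575$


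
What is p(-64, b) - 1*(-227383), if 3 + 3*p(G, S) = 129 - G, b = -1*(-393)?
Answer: 682339/3 ≈ 2.2745e+5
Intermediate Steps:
b = 393
p(G, S) = 42 - G/3 (p(G, S) = -1 + (129 - G)/3 = -1 + (43 - G/3) = 42 - G/3)
p(-64, b) - 1*(-227383) = (42 - 1/3*(-64)) - 1*(-227383) = (42 + 64/3) + 227383 = 190/3 + 227383 = 682339/3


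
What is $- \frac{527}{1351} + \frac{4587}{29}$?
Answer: $\frac{6181754}{39179} \approx 157.78$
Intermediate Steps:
$- \frac{527}{1351} + \frac{4587}{29} = \frac{6181754}{39179}$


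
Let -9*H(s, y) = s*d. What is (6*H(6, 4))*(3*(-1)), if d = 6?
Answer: 72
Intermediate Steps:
H(s, y) = -2*s/3 (H(s, y) = -s*6/9 = -2*s/3)
(6*H(6, 4))*(3*(-1)) = (6*(-⅔*6))*(3*(-1)) = (6*(-4))*(-3) = -24*(-3) = 72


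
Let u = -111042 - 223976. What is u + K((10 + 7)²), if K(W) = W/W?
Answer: -335017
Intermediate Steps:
K(W) = 1
u = -335018
u + K((10 + 7)²) = -335018 + 1 = -335017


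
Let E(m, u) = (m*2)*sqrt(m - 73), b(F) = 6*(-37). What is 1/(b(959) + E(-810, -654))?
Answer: I/(6*(-37*I + 270*sqrt(883))) ≈ -9.5797e-8 + 2.0773e-5*I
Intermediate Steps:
b(F) = -222
E(m, u) = 2*m*sqrt(-73 + m) (E(m, u) = (2*m)*sqrt(-73 + m) = 2*m*sqrt(-73 + m))
1/(b(959) + E(-810, -654)) = 1/(-222 + 2*(-810)*sqrt(-73 - 810)) = 1/(-222 + 2*(-810)*sqrt(-883)) = 1/(-222 + 2*(-810)*(I*sqrt(883))) = 1/(-222 - 1620*I*sqrt(883))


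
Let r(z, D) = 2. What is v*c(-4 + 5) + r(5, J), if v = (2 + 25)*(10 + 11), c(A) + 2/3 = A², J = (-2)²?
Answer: 191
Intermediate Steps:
J = 4
c(A) = -⅔ + A²
v = 567 (v = 27*21 = 567)
v*c(-4 + 5) + r(5, J) = 567*(-⅔ + (-4 + 5)²) + 2 = 567*(-⅔ + 1²) + 2 = 567*(-⅔ + 1) + 2 = 567*(⅓) + 2 = 189 + 2 = 191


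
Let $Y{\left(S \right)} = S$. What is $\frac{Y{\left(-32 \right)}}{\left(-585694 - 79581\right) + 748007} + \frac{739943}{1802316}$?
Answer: $\frac{15289822541}{37277301828} \approx 0.41016$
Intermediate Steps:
$\frac{Y{\left(-32 \right)}}{\left(-585694 - 79581\right) + 748007} + \frac{739943}{1802316} = - \frac{32}{\left(-585694 - 79581\right) + 748007} + \frac{739943}{1802316} = - \frac{32}{-665275 + 748007} + 739943 \cdot \frac{1}{1802316} = - \frac{32}{82732} + \frac{739943}{1802316} = \left(-32\right) \frac{1}{82732} + \frac{739943}{1802316} = - \frac{8}{20683} + \frac{739943}{1802316} = \frac{15289822541}{37277301828}$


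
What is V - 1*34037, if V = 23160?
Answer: -10877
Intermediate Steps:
V - 1*34037 = 23160 - 1*34037 = 23160 - 34037 = -10877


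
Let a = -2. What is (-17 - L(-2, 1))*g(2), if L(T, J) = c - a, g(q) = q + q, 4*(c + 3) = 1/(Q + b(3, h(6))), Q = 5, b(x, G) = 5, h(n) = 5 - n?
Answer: -641/10 ≈ -64.100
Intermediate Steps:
c = -119/40 (c = -3 + 1/(4*(5 + 5)) = -3 + (¼)/10 = -3 + (¼)*(⅒) = -3 + 1/40 = -119/40 ≈ -2.9750)
g(q) = 2*q
L(T, J) = -39/40 (L(T, J) = -119/40 - 1*(-2) = -119/40 + 2 = -39/40)
(-17 - L(-2, 1))*g(2) = (-17 - 1*(-39/40))*(2*2) = (-17 + 39/40)*4 = -641/40*4 = -641/10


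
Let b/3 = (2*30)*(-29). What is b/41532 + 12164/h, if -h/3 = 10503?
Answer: -55806019/109052649 ≈ -0.51173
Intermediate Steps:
h = -31509 (h = -3*10503 = -31509)
b = -5220 (b = 3*((2*30)*(-29)) = 3*(60*(-29)) = 3*(-1740) = -5220)
b/41532 + 12164/h = -5220/41532 + 12164/(-31509) = -5220*1/41532 + 12164*(-1/31509) = -435/3461 - 12164/31509 = -55806019/109052649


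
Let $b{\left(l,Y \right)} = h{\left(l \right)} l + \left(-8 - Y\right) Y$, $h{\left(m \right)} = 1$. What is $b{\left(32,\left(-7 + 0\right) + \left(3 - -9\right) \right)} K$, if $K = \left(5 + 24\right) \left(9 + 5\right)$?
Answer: $-13398$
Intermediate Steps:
$b{\left(l,Y \right)} = l + Y \left(-8 - Y\right)$ ($b{\left(l,Y \right)} = 1 l + \left(-8 - Y\right) Y = l + Y \left(-8 - Y\right)$)
$K = 406$ ($K = 29 \cdot 14 = 406$)
$b{\left(32,\left(-7 + 0\right) + \left(3 - -9\right) \right)} K = \left(32 - \left(\left(-7 + 0\right) + \left(3 - -9\right)\right)^{2} - 8 \left(\left(-7 + 0\right) + \left(3 - -9\right)\right)\right) 406 = \left(32 - \left(-7 + \left(3 + 9\right)\right)^{2} - 8 \left(-7 + \left(3 + 9\right)\right)\right) 406 = \left(32 - \left(-7 + 12\right)^{2} - 8 \left(-7 + 12\right)\right) 406 = \left(32 - 5^{2} - 40\right) 406 = \left(32 - 25 - 40\right) 406 = \left(-33\right) 406 = -13398$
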